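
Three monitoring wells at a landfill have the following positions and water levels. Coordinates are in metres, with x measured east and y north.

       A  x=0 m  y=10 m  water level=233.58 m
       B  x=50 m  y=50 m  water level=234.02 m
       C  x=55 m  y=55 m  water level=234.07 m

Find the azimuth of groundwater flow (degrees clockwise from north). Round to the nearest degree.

214°

With h = a·x + b·y + c and A as origin, the differences give:
  50·a + 40·b = +0.44
  55·a + 45·b = +0.49
Eliminate b (×45 and ×40, subtract): 50·a = 0.200 → a = ∂h/∂x = +0.004000
Back-substitute: b = ∂h/∂y = +0.006000.
Flow direction (−∇h) has components (-0.004000 E, -0.006000 N).
Azimuth = atan2(E, N) = atan2(-0.004000, -0.006000) = 213.7° ≈ 214°.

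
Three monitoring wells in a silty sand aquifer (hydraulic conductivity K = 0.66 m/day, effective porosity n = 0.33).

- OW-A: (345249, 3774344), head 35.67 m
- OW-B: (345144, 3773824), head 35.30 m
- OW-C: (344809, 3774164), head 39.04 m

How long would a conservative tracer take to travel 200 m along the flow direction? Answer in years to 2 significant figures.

Taking OW-A as reference: OW-B−OW-A = (-105, -520, -0.37); OW-C−OW-A = (-440, -180, +3.37).
Solve a·Δx + b·Δy = Δh: det = (-105)·(-180) − (-440)·(-520) = -209900.
∂h/∂x = [(-0.37)·(-180) − (+3.37)·(-520)] / -209900 = -0.008666
∂h/∂y = [(-105)·(+3.37) − (-440)·(-0.37)] / -209900 = +0.002461
|∇h| = √(-0.008666² + 0.002461²) = 0.009009
Seepage velocity v = K·i/n = 0.66 × 0.009009 / 0.33 = 0.01802 m/day.
t = 200 / 0.01802 = 1.11e+04 days = 30.4 years.

30 years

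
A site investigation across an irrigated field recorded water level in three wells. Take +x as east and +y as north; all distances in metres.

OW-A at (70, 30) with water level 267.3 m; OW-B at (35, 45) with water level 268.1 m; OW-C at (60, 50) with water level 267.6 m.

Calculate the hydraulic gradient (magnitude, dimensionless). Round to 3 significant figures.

0.0214

Three-point gradient (reference OW-A): Δ to OW-B = (-35, 15, +0.8), Δ to OW-C = (-10, 20, +0.3).
∂h/∂x = -0.02091, ∂h/∂y = +0.004545 (det = -550).
|∇h| = √(-0.02091² + 0.004545²) = 0.0214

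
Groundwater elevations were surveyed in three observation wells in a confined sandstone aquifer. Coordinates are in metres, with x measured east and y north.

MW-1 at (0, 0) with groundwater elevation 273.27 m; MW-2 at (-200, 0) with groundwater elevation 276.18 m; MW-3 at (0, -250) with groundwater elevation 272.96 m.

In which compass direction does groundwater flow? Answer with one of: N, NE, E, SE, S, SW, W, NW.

∂h/∂x = (276.18 − 273.27) / (-200 − 0) = -0.01455
∂h/∂y = (272.96 − 273.27) / (-250 − 0) = +0.001240
Flow = −∇h = (+0.01455 east, -0.001240 north), which points east.

E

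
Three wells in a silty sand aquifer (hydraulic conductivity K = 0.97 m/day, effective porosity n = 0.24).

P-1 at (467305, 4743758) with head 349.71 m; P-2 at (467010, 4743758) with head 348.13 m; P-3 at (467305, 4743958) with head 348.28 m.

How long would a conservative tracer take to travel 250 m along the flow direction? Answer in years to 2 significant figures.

∂h/∂x = (348.13 − 349.71) / (467010 − 467305) = +0.005356
∂h/∂y = (348.28 − 349.71) / (4743958 − 4743758) = -0.007150
|∇h| = √(0.005356² + -0.007150²) = 0.008934
Seepage velocity v = K·i/n = 0.97 × 0.008934 / 0.24 = 0.03611 m/day.
t = 250 / 0.03611 = 6923 days = 19 years.

19 years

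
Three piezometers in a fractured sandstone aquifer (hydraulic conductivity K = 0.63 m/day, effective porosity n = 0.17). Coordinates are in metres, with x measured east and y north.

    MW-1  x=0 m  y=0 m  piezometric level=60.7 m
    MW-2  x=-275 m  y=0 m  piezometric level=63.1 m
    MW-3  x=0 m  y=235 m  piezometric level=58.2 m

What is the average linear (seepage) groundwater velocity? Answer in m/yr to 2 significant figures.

19 m/yr

∂h/∂x = (63.1 − 60.7) / (-275 − 0) = -0.008727
∂h/∂y = (58.2 − 60.7) / (235 − 0) = -0.01064
|∇h| = √(-0.008727² + -0.01064²) = 0.01376
Seepage velocity v = K·i/n = 0.63 × 0.01376 / 0.17 = 0.05099 m/day = 18.62 m/yr.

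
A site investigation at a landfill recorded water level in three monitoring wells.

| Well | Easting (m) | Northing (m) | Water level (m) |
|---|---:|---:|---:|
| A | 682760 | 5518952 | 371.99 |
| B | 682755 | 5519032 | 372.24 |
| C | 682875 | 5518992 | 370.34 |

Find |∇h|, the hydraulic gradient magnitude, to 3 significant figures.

0.0153

Differences from A: to B (Δx, Δy, Δh) = (-5, 80, +0.25); to C = (115, 40, -1.65).
Solve a·Δx + b·Δy = Δh: det = (-5)·40 − 115·80 = -9400.
∂h/∂x = [(+0.25)·40 − (-1.65)·80] / -9400 = -0.01511
∂h/∂y = [(-5)·(-1.65) − 115·(+0.25)] / -9400 = +0.002181
|∇h| = √(-0.01511² + 0.002181²) = 0.01527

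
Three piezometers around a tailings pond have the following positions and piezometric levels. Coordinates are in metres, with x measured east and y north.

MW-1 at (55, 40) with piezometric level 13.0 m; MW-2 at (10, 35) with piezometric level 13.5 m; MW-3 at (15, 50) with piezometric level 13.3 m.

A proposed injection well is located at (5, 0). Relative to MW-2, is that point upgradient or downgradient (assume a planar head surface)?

upgradient

Three-point gradient (reference MW-1): Δ to MW-2 = (-45, -5, +0.5), Δ to MW-3 = (-40, 10, +0.3).
∂h/∂x = -0.01000, ∂h/∂y = -0.010000 (det = -650).
Head at (5, 0) = 13.0 + (-0.01000)·(-50) + (-0.010000)·(-40) = 13.90 m.
That is higher than the 13.5 m at MW-2, so the point is upgradient.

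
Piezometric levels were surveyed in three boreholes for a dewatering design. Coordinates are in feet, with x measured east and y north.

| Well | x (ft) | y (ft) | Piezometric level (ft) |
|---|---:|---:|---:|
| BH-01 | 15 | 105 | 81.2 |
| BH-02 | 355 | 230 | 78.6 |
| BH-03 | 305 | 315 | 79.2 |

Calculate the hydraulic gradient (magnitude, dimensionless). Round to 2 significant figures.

0.0087

Taking BH-01 as reference: BH-02−BH-01 = (340, 125, -2.6); BH-03−BH-01 = (290, 210, -2.0).
Solve a·Δx + b·Δy = Δh: det = 340·210 − 290·125 = 35150.
∂h/∂x = [(-2.6)·210 − (-2.0)·125] / 35150 = -0.008421
∂h/∂y = [340·(-2.0) − 290·(-2.6)] / 35150 = +0.002105
|∇h| = √(-0.008421² + 0.002105²) = 0.00868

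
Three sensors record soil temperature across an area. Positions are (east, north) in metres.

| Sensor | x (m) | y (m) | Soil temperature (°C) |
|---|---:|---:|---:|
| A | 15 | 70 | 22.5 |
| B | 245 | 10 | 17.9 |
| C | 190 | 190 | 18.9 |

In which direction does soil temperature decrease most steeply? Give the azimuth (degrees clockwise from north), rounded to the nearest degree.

088°

Taking A as reference: B−A = (230, -60, -4.6); C−A = (175, 120, -3.6).
Determinant of the coordinate differences = 230·120 − 175·(-60) = 38100.
∂T/∂x = [(-4.6)·120 − (-3.6)·(-60)] / 38100 = -0.02016
∂T/∂y = [230·(-3.6) − 175·(-4.6)] / 38100 = -0.0006037
Steepest decrease is along −∇f: components (+0.02016 E, +0.0006037 N).
Azimuth = atan2(+0.02016, +0.0006037) = 88.3° ≈ 088°.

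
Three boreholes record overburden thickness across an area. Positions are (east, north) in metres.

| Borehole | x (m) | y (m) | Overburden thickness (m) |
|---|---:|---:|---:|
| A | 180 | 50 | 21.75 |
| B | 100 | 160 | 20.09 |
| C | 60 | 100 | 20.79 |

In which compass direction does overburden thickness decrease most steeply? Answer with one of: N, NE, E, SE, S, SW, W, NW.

Taking A as reference: B−A = (-80, 110, -1.66); C−A = (-120, 50, -0.96).
Solve a·Δx + b·Δy = Δd: det = (-80)·50 − (-120)·110 = 9200.
∂d/∂x = [(-1.66)·50 − (-0.96)·110] / 9200 = +0.002457
∂d/∂y = [(-80)·(-0.96) − (-120)·(-1.66)] / 9200 = -0.01330
Steepest decrease is along −∇f = (-0.002457 E, +0.01330 N) → north.

N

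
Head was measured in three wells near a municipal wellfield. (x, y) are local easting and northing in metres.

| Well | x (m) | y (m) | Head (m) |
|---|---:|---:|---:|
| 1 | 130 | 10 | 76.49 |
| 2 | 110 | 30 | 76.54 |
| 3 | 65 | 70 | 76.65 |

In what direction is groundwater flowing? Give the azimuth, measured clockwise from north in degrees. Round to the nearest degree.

Three-point gradient (reference 1): Δ to 2 = (-20, 20, +0.05), Δ to 3 = (-65, 60, +0.16).
∂h/∂x = -0.002000, ∂h/∂y = +0.0005000 (det = 100).
Flow direction (−∇h) has components (+0.002000 E, -0.0005000 N).
Azimuth = atan2(E, N) = atan2(+0.002000, -0.0005000) = 104.0° ≈ 104°.

104°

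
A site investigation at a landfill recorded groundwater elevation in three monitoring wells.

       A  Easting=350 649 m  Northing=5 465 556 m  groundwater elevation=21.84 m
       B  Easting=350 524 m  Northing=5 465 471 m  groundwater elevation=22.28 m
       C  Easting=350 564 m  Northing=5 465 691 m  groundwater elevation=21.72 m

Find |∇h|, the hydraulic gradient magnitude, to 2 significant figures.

0.0030

Taking A as reference: B−A = (-125, -85, +0.44); C−A = (-85, 135, -0.12).
Determinant of the coordinate differences = (-125)·135 − (-85)·(-85) = -24100.
∂h/∂x = [(+0.44)·135 − (-0.12)·(-85)] / -24100 = -0.002041
∂h/∂y = [(-125)·(-0.12) − (-85)·(+0.44)] / -24100 = -0.002174
|∇h| = √(-0.002041² + -0.002174²) = 0.002982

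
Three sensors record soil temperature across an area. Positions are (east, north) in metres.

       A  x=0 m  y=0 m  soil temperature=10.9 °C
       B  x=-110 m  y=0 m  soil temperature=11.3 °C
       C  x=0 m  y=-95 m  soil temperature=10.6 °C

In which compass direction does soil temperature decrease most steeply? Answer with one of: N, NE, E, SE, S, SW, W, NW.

SE

∂T/∂x = (11.3 − 10.9) / (-110 − 0) = -0.003636
∂T/∂y = (10.6 − 10.9) / (-95 − 0) = +0.003158
Steepest decrease is along −∇f = (+0.003636 E, -0.003158 N) → southeast.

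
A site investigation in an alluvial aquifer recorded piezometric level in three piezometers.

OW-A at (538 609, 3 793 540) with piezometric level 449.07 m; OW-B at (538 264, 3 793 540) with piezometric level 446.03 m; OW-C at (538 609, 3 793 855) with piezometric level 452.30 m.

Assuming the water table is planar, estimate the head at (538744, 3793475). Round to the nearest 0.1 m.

449.6 m

∂h/∂x = (446.03 − 449.07) / (538264 − 538609) = +0.008812
∂h/∂y = (452.30 − 449.07) / (3793855 − 3793540) = +0.01025
h(538744, 3793475) = 449.07 + (+0.008812)·(135) + (+0.01025)·(-65) = 449.07 +1.190 -0.667 = 449.593 m.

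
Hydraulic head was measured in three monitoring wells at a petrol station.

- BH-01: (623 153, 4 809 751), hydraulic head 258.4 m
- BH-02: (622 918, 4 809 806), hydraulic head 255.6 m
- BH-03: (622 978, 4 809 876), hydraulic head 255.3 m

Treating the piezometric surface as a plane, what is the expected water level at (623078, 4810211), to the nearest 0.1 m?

Taking BH-01 as reference: BH-02−BH-01 = (-235, 55, -2.8); BH-03−BH-01 = (-175, 125, -3.1).
Solve a·Δx + b·Δy = Δh: det = (-235)·125 − (-175)·55 = -19750.
∂h/∂x = [(-2.8)·125 − (-3.1)·55] / -19750 = +0.009089
∂h/∂y = [(-235)·(-3.1) − (-175)·(-2.8)] / -19750 = -0.01208
h(623078, 4810211) = 258.4 + (+0.009089)·(-75) + (-0.01208)·(460) = 258.4 -0.682 -5.555 = 252.163 m.

252.2 m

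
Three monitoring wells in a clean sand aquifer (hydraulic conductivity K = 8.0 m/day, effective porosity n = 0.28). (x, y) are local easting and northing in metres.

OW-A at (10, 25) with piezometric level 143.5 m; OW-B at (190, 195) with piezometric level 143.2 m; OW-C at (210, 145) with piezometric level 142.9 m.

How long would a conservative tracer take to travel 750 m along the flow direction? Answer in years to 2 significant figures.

11 years

Differences from OW-A: to OW-B (Δx, Δy, Δh) = (180, 170, -0.3); to OW-C = (200, 120, -0.6).
Determinant of the coordinate differences = 180·120 − 200·170 = -12400.
∂h/∂x = [(-0.3)·120 − (-0.6)·170] / -12400 = -0.005323
∂h/∂y = [180·(-0.6) − 200·(-0.3)] / -12400 = +0.003871
|∇h| = √(-0.005323² + 0.003871²) = 0.006582
Seepage velocity v = K·i/n = 8.0 × 0.006582 / 0.28 = 0.1881 m/day.
t = 750 / 0.1881 = 3987 days = 10.9 years.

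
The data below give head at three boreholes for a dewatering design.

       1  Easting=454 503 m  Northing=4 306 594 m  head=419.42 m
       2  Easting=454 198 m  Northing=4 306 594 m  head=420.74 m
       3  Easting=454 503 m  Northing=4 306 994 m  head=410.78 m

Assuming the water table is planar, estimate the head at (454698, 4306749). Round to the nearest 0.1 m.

∂h/∂x = (420.74 − 419.42) / (454198 − 454503) = -0.004328
∂h/∂y = (410.78 − 419.42) / (4306994 − 4306594) = -0.02160
h(454698, 4306749) = 419.42 + (-0.004328)·(195) + (-0.02160)·(155) = 419.42 -0.844 -3.348 = 415.228 m.

415.2 m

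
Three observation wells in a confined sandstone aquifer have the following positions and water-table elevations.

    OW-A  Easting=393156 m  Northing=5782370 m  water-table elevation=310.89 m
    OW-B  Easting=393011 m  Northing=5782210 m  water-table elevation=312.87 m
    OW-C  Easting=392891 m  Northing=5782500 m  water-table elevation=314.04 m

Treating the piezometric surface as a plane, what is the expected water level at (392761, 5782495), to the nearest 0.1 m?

315.7 m

Taking OW-A as reference: OW-B−OW-A = (-145, -160, +1.98); OW-C−OW-A = (-265, 130, +3.15).
Solve a·Δx + b·Δy = Δh: det = (-145)·130 − (-265)·(-160) = -61250.
∂h/∂x = [(+1.98)·130 − (+3.15)·(-160)] / -61250 = -0.01243
∂h/∂y = [(-145)·(+3.15) − (-265)·(+1.98)] / -61250 = -0.001109
h(392761, 5782495) = 310.89 + (-0.01243)·(-395) + (-0.001109)·(125) = 310.89 +4.910 -0.139 = 315.662 m.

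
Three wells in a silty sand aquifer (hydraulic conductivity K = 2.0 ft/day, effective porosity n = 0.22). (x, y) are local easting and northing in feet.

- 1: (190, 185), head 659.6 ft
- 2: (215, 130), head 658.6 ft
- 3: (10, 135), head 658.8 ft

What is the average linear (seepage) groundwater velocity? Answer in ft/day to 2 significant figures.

0.16 ft/day

With h = a·x + b·y + c and 1 as origin, the differences give:
  25·a + (-55)·b = -1.0
  (-180)·a + (-50)·b = -0.8
Eliminate b (×(-50) and ×(-55), subtract): -11150·a = 6.00 → a = ∂h/∂x = -0.0005381
Back-substitute: b = ∂h/∂y = +0.01794.
|∇h| = √(-0.0005381² + 0.01794²) = 0.01795
Seepage velocity v = K·i/n = 2.0 × 0.01795 / 0.22 = 0.1632 ft/day.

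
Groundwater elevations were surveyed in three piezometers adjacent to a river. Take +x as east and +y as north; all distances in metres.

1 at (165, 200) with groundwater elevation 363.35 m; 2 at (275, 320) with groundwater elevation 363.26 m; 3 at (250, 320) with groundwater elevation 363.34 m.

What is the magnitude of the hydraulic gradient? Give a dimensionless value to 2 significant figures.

0.0039

With h = a·x + b·y + c and 1 as origin, the differences give:
  110·a + 120·b = -0.09
  85·a + 120·b = -0.01
Eliminate b (×120 and ×120, subtract): 3000·a = -9.600 → a = ∂h/∂x = -0.003200
Back-substitute: b = ∂h/∂y = +0.002183.
|∇h| = √(-0.003200² + 0.002183²) = 0.003874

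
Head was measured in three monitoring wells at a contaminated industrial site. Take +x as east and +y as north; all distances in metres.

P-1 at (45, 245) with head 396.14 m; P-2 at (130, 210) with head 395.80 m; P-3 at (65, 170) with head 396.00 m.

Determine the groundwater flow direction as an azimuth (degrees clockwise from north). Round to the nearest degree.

Taking P-1 as reference: P-2−P-1 = (85, -35, -0.34); P-3−P-1 = (20, -75, -0.14).
Solve a·Δx + b·Δy = Δh: det = 85·(-75) − 20·(-35) = -5675.
∂h/∂x = [(-0.34)·(-75) − (-0.14)·(-35)] / -5675 = -0.003630
∂h/∂y = [85·(-0.14) − 20·(-0.34)] / -5675 = +0.0008987
Flow direction (−∇h) has components (+0.003630 E, -0.0008987 N).
Azimuth = atan2(E, N) = atan2(+0.003630, -0.0008987) = 103.9° ≈ 104°.

104°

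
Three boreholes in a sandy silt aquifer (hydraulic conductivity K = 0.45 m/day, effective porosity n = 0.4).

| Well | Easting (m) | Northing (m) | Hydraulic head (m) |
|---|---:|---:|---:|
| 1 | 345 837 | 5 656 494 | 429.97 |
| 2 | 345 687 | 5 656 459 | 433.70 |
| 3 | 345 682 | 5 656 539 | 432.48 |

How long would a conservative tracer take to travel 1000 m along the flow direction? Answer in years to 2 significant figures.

Taking 1 as reference: 2−1 = (-150, -35, +3.73); 3−1 = (-155, 45, +2.51).
Solve a·Δx + b·Δy = Δh: det = (-150)·45 − (-155)·(-35) = -12175.
∂h/∂x = [(+3.73)·45 − (+2.51)·(-35)] / -12175 = -0.02100
∂h/∂y = [(-150)·(+2.51) − (-155)·(+3.73)] / -12175 = -0.01656
|∇h| = √(-0.02100² + -0.01656²) = 0.02674
Seepage velocity v = K·i/n = 0.45 × 0.02674 / 0.4 = 0.03008 m/day.
t = 1000 / 0.03008 = 3.324e+04 days = 91 years.

91 years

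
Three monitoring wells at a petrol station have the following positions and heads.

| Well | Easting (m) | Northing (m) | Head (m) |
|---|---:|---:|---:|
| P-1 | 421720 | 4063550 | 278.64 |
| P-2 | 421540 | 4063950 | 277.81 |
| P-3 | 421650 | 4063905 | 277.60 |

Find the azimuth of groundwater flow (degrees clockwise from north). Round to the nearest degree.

043°

Differences from P-1: to P-2 (Δx, Δy, Δh) = (-180, 400, -0.83); to P-3 = (-70, 355, -1.04).
Determinant of the coordinate differences = (-180)·355 − (-70)·400 = -35900.
∂h/∂x = [(-0.83)·355 − (-1.04)·400] / -35900 = -0.003380
∂h/∂y = [(-180)·(-1.04) − (-70)·(-0.83)] / -35900 = -0.003596
Flow direction (−∇h) has components (+0.003380 E, +0.003596 N).
Azimuth = atan2(E, N) = atan2(+0.003380, +0.003596) = 43.2° ≈ 043°.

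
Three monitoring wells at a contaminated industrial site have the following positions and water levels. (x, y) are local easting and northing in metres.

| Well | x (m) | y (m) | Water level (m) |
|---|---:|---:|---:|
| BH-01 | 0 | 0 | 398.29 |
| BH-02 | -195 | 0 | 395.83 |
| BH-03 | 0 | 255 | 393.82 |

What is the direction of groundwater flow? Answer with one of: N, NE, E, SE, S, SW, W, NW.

∂h/∂x = (395.83 − 398.29) / (-195 − 0) = +0.01262
∂h/∂y = (393.82 − 398.29) / (255 − 0) = -0.01753
Flow = −∇h = (-0.01262 east, +0.01753 north), which points northwest.

NW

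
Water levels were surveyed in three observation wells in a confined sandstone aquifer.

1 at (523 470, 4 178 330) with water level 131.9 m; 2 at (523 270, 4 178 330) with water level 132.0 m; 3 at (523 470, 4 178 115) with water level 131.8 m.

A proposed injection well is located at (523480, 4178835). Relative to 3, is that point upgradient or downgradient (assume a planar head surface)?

∂h/∂x = (132.0 − 131.9) / (523270 − 523470) = -0.0005000
∂h/∂y = (131.8 − 131.9) / (4178115 − 4178330) = +0.0004651
Head at (523480, 4178835) = 131.9 + (-0.0005000)·(10) + (+0.0004651)·(505) = 132.13 m.
That is higher than the 131.8 m at 3, so the point is upgradient.

upgradient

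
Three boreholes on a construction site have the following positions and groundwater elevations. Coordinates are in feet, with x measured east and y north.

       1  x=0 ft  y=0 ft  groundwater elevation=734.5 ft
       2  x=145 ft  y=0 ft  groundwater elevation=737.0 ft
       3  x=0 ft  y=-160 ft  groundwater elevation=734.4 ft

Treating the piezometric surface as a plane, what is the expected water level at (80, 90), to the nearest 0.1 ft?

735.9 ft

∂h/∂x = (737.0 − 734.5) / (145 − 0) = +0.01724
∂h/∂y = (734.4 − 734.5) / (-160 − 0) = +0.0006250
h(80, 90) = 734.5 + (+0.01724)·(80) + (+0.0006250)·(90) = 734.5 +1.379 +0.056 = 735.936 ft.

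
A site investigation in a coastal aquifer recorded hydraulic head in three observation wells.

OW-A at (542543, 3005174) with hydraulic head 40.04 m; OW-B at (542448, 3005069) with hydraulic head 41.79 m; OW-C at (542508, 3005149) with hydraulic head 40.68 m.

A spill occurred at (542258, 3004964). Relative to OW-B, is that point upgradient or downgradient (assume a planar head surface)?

upgradient

Three-point gradient (reference OW-A): Δ to OW-B = (-95, -105, +1.75), Δ to OW-C = (-35, -25, +0.64).
∂h/∂x = -0.01804, ∂h/∂y = -0.0003462 (det = -1300).
Head at (542258, 3004964) = 40.04 + (-0.01804)·(-285) + (-0.0003462)·(-210) = 45.25 m.
That is higher than the 41.79 m at OW-B, so the point is upgradient.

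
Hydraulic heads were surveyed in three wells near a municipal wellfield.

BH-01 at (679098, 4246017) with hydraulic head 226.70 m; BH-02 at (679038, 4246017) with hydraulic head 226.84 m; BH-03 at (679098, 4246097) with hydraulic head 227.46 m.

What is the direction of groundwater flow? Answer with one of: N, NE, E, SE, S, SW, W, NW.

S

∂h/∂x = (226.84 − 226.70) / (679038 − 679098) = -0.002333
∂h/∂y = (227.46 − 226.70) / (4246097 − 4246017) = +0.009500
Flow = −∇h = (+0.002333 east, -0.009500 north), which points south.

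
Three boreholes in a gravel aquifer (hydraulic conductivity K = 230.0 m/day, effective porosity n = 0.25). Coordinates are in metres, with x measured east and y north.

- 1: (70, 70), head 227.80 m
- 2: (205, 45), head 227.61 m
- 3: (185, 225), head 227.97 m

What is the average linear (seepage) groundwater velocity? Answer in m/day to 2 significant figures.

Taking 1 as reference: 2−1 = (135, -25, -0.19); 3−1 = (115, 155, +0.17).
Solve a·Δx + b·Δy = Δh: det = 135·155 − 115·(-25) = 23800.
∂h/∂x = [(-0.19)·155 − (+0.17)·(-25)] / 23800 = -0.001059
∂h/∂y = [135·(+0.17) − 115·(-0.19)] / 23800 = +0.001882
|∇h| = √(-0.001059² + 0.001882²) = 0.002159
Seepage velocity v = K·i/n = 230.0 × 0.002159 / 0.25 = 1.986 m/day.

2.0 m/day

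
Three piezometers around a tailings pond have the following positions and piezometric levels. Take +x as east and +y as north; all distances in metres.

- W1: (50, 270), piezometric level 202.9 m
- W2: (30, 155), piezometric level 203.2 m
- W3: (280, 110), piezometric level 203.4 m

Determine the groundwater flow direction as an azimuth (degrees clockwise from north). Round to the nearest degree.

With h = a·x + b·y + c and W1 as origin, the differences give:
  (-20)·a + (-115)·b = +0.3
  230·a + (-160)·b = +0.5
Eliminate b (×(-160) and ×(-115), subtract): 29650·a = 9.50 → a = ∂h/∂x = +0.0003204
Back-substitute: b = ∂h/∂y = -0.002664.
Flow direction (−∇h) has components (-0.0003204 E, +0.002664 N).
Azimuth = atan2(E, N) = atan2(-0.0003204, +0.002664) = 353.1° ≈ 353°.

353°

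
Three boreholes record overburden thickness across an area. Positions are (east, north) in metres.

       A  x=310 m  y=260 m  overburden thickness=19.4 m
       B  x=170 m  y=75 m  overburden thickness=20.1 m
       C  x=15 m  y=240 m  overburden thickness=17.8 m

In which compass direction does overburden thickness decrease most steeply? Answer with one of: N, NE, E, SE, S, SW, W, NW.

NW

With d = a·x + b·y + c and A as origin, the differences give:
  (-140)·a + (-185)·b = +0.7
  (-295)·a + (-20)·b = -1.6
Eliminate b (×(-20) and ×(-185), subtract): -51775·a = -310.00 → a = ∂d/∂x = +0.005987
Back-substitute: b = ∂d/∂y = -0.008315.
Steepest decrease is along −∇f = (-0.005987 E, +0.008315 N) → northwest.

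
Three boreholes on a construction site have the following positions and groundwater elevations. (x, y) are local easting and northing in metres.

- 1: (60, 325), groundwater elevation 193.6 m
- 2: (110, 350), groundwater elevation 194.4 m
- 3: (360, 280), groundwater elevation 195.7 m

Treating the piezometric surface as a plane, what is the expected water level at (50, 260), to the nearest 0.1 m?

192.6 m

With h = a·x + b·y + c and 1 as origin, the differences give:
  50·a + 25·b = +0.8
  300·a + (-45)·b = +2.1
Eliminate b (×(-45) and ×25, subtract): -9750·a = -88.50 → a = ∂h/∂x = +0.009077
Back-substitute: b = ∂h/∂y = +0.01385.
h(50, 260) = 193.6 + (+0.009077)·(-10) + (+0.01385)·(-65) = 193.6 -0.091 -0.900 = 192.609 m.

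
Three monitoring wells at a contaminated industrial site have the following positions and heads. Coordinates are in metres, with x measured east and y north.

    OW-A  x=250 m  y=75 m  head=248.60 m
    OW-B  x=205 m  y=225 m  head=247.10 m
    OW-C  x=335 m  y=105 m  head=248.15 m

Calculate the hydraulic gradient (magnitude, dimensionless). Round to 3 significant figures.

0.0106

With h = a·x + b·y + c and OW-A as origin, the differences give:
  (-45)·a + 150·b = -1.50
  85·a + 30·b = -0.45
Eliminate b (×30 and ×150, subtract): -14100·a = 22.500 → a = ∂h/∂x = -0.001596
Back-substitute: b = ∂h/∂y = -0.01048.
|∇h| = √(-0.001596² + -0.01048²) = 0.0106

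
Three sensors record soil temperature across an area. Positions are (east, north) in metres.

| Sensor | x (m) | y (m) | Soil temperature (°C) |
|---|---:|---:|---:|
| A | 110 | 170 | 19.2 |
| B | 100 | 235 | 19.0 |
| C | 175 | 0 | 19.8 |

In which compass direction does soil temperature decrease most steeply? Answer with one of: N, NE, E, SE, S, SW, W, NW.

Differences from A: to B (Δx, Δy, Δh) = (-10, 65, -0.2); to C = (65, -170, +0.6).
Determinant of the coordinate differences = (-10)·(-170) − 65·65 = -2525.
∂T/∂x = [(-0.2)·(-170) − (+0.6)·65] / -2525 = +0.001980
∂T/∂y = [(-10)·(+0.6) − 65·(-0.2)] / -2525 = -0.002772
Steepest decrease is along −∇f = (-0.001980 E, +0.002772 N) → northwest.

NW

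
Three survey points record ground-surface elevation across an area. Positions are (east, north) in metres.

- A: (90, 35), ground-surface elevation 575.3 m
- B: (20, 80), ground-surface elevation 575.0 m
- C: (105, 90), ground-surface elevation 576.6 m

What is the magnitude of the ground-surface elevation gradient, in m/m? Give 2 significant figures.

0.025 m/m

With z = a·x + b·y + c and A as origin, the differences give:
  (-70)·a + 45·b = -0.3
  15·a + 55·b = +1.3
Eliminate b (×55 and ×45, subtract): -4525·a = -75.00 → a = ∂z/∂x = +0.01657
Back-substitute: b = ∂z/∂y = +0.01912.
|∇f| = √(0.01657² + 0.01912²) = 0.0253 m/m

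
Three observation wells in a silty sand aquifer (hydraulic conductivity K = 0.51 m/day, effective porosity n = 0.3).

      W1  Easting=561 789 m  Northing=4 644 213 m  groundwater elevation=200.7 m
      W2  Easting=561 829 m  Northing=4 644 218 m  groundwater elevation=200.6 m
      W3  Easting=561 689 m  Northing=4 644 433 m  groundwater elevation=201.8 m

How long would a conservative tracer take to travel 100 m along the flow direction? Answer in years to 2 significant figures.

34 years

Taking W1 as reference: W2−W1 = (40, 5, -0.1); W3−W1 = (-100, 220, +1.1).
Solve a·Δx + b·Δy = Δh: det = 40·220 − (-100)·5 = 9300.
∂h/∂x = [(-0.1)·220 − (+1.1)·5] / 9300 = -0.002957
∂h/∂y = [40·(+1.1) − (-100)·(-0.1)] / 9300 = +0.003656
|∇h| = √(-0.002957² + 0.003656²) = 0.004702
Seepage velocity v = K·i/n = 0.51 × 0.004702 / 0.3 = 0.007993 m/day.
t = 100 / 0.007993 = 1.251e+04 days = 34.3 years.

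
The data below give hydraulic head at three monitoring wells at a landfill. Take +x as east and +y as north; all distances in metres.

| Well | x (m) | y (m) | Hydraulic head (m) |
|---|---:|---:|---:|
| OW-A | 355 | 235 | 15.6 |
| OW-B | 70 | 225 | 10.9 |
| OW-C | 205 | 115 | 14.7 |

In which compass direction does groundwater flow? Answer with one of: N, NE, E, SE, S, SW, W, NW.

NW

Differences from OW-A: to OW-B (Δx, Δy, Δh) = (-285, -10, -4.7); to OW-C = (-150, -120, -0.9).
Determinant of the coordinate differences = (-285)·(-120) − (-150)·(-10) = 32700.
∂h/∂x = [(-4.7)·(-120) − (-0.9)·(-10)] / 32700 = +0.01697
∂h/∂y = [(-285)·(-0.9) − (-150)·(-4.7)] / 32700 = -0.01372
Flow = −∇h = (-0.01697 east, +0.01372 north), which points northwest.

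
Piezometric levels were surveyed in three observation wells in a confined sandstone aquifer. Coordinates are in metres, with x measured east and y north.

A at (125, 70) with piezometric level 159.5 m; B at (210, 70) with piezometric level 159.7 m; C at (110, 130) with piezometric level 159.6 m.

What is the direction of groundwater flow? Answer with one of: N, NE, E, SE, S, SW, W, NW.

SW

Three-point gradient (reference A): Δ to B = (85, 0, +0.2), Δ to C = (-15, 60, +0.1).
∂h/∂x = +0.002353, ∂h/∂y = +0.002255 (det = 5100).
Flow = −∇h = (-0.002353 east, -0.002255 north), which points southwest.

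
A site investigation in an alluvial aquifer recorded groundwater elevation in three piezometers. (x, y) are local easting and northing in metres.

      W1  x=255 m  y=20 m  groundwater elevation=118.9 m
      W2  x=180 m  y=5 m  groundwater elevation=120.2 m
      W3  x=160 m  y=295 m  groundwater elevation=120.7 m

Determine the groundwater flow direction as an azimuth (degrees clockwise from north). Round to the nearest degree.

With h = a·x + b·y + c and W1 as origin, the differences give:
  (-75)·a + (-15)·b = +1.3
  (-95)·a + 275·b = +1.8
Eliminate b (×275 and ×(-15), subtract): -22050·a = 384.50 → a = ∂h/∂x = -0.01744
Back-substitute: b = ∂h/∂y = +0.0005215.
Flow direction (−∇h) has components (+0.01744 E, -0.0005215 N).
Azimuth = atan2(E, N) = atan2(+0.01744, -0.0005215) = 91.7° ≈ 092°.

092°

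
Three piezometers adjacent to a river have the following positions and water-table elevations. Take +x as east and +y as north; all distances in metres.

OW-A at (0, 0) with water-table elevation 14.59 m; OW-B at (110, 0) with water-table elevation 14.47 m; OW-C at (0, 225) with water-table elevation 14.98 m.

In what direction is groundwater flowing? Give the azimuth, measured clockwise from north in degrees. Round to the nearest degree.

148°

∂h/∂x = (14.47 − 14.59) / (110 − 0) = -0.001091
∂h/∂y = (14.98 − 14.59) / (225 − 0) = +0.001733
Flow direction (−∇h) has components (+0.001091 E, -0.001733 N).
Azimuth = atan2(E, N) = atan2(+0.001091, -0.001733) = 147.8° ≈ 148°.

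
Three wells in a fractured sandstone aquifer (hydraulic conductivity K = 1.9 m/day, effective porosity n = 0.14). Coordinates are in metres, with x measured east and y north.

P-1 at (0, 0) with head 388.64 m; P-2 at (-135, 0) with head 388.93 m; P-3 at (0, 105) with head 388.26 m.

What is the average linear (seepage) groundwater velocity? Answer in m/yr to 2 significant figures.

21 m/yr

∂h/∂x = (388.93 − 388.64) / (-135 − 0) = -0.002148
∂h/∂y = (388.26 − 388.64) / (105 − 0) = -0.003619
|∇h| = √(-0.002148² + -0.003619²) = 0.004208
Seepage velocity v = K·i/n = 1.9 × 0.004208 / 0.14 = 0.05711 m/day = 20.86 m/yr.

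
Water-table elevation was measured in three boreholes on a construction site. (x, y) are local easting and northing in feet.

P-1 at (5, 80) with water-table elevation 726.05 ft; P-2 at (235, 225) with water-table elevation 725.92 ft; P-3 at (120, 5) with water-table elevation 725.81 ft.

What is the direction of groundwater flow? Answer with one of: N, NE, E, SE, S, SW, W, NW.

SE

With h = a·x + b·y + c and P-1 as origin, the differences give:
  230·a + 145·b = -0.13
  115·a + (-75)·b = -0.24
Eliminate b (×(-75) and ×145, subtract): -33925·a = 44.550 → a = ∂h/∂x = -0.001313
Back-substitute: b = ∂h/∂y = +0.001186.
Flow = −∇h = (+0.001313 east, -0.001186 north), which points southeast.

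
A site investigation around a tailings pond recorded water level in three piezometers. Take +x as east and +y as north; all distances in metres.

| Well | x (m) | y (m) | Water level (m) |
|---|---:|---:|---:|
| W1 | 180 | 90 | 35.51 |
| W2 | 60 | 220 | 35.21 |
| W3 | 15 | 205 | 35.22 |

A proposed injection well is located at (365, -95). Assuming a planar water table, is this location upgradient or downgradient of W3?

upgradient

Taking W1 as reference: W2−W1 = (-120, 130, -0.30); W3−W1 = (-165, 115, -0.29).
Determinant of the coordinate differences = (-120)·115 − (-165)·130 = 7650.
∂h/∂x = [(-0.30)·115 − (-0.29)·130] / 7650 = +0.0004183
∂h/∂y = [(-120)·(-0.29) − (-165)·(-0.30)] / 7650 = -0.001922
Head at (365, -95) = 35.51 + (+0.0004183)·(185) + (-0.001922)·(-185) = 35.94 m.
That is higher than the 35.22 m at W3, so the point is upgradient.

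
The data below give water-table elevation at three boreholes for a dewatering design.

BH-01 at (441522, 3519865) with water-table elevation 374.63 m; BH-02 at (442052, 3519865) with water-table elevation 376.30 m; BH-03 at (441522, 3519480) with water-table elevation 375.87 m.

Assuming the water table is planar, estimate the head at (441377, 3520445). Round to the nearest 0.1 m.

372.3 m

∂h/∂x = (376.30 − 374.63) / (442052 − 441522) = +0.003151
∂h/∂y = (375.87 − 374.63) / (3519480 − 3519865) = -0.003221
h(441377, 3520445) = 374.63 + (+0.003151)·(-145) + (-0.003221)·(580) = 374.63 -0.457 -1.868 = 372.305 m.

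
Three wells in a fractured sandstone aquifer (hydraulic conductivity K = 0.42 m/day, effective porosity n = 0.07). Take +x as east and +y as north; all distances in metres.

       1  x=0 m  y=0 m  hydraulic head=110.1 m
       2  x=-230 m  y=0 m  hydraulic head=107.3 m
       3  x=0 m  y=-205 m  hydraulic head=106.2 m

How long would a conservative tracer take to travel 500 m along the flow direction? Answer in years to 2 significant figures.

∂h/∂x = (107.3 − 110.1) / (-230 − 0) = +0.01217
∂h/∂y = (106.2 − 110.1) / (-205 − 0) = +0.01902
|∇h| = √(0.01217² + 0.01902²) = 0.02258
Seepage velocity v = K·i/n = 0.42 × 0.02258 / 0.07 = 0.1355 m/day.
t = 500 / 0.1355 = 3690 days = 10.1 years.

10 years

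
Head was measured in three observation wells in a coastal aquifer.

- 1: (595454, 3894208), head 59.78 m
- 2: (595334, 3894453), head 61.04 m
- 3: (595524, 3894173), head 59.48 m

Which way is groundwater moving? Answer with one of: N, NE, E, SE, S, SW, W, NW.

Differences from 1: to 2 (Δx, Δy, Δh) = (-120, 245, +1.26); to 3 = (70, -35, -0.30).
Solve a·Δx + b·Δy = Δh: det = (-120)·(-35) − 70·245 = -12950.
∂h/∂x = [(+1.26)·(-35) − (-0.30)·245] / -12950 = -0.002270
∂h/∂y = [(-120)·(-0.30) − 70·(+1.26)] / -12950 = +0.004031
Flow = −∇h = (+0.002270 east, -0.004031 north), which points southeast.

SE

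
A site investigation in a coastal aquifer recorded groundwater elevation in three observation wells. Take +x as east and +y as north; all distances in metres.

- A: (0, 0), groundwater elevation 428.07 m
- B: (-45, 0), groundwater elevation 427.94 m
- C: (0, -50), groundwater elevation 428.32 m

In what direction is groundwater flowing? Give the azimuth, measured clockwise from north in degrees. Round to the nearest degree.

330°

∂h/∂x = (427.94 − 428.07) / (-45 − 0) = +0.002889
∂h/∂y = (428.32 − 428.07) / (-50 − 0) = -0.005000
Flow direction (−∇h) has components (-0.002889 E, +0.005000 N).
Azimuth = atan2(E, N) = atan2(-0.002889, +0.005000) = 330.0° ≈ 330°.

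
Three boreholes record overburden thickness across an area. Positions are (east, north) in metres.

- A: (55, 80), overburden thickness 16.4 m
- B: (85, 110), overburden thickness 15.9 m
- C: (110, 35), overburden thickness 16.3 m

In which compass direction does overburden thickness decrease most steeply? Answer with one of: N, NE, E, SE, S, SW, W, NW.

NE

Differences from A: to B (Δx, Δy, Δh) = (30, 30, -0.5); to C = (55, -45, -0.1).
Determinant of the coordinate differences = 30·(-45) − 55·30 = -3000.
∂d/∂x = [(-0.5)·(-45) − (-0.1)·30] / -3000 = -0.008500
∂d/∂y = [30·(-0.1) − 55·(-0.5)] / -3000 = -0.008167
Steepest decrease is along −∇f = (+0.008500 E, +0.008167 N) → northeast.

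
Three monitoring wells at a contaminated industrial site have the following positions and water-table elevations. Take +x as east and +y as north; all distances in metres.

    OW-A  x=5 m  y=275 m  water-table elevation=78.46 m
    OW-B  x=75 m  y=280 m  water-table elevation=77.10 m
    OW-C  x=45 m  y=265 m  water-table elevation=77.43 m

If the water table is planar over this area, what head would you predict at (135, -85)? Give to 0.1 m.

68.7 m

Taking OW-A as reference: OW-B−OW-A = (70, 5, -1.36); OW-C−OW-A = (40, -10, -1.03).
Determinant of the coordinate differences = 70·(-10) − 40·5 = -900.
∂h/∂x = [(-1.36)·(-10) − (-1.03)·5] / -900 = -0.02083
∂h/∂y = [70·(-1.03) − 40·(-1.36)] / -900 = +0.01967
h(135, -85) = 78.46 + (-0.02083)·(130) + (+0.01967)·(-360) = 78.46 -2.708 -7.080 = 68.672 m.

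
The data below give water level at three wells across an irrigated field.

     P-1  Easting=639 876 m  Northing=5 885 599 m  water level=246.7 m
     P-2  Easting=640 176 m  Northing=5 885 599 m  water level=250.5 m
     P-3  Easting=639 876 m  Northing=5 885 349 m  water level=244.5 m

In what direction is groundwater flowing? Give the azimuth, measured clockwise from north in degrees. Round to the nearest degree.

235°

∂h/∂x = (250.5 − 246.7) / (640176 − 639876) = +0.01267
∂h/∂y = (244.5 − 246.7) / (5885349 − 5885599) = +0.008800
Flow direction (−∇h) has components (-0.01267 E, -0.008800 N).
Azimuth = atan2(E, N) = atan2(-0.01267, -0.008800) = 235.2° ≈ 235°.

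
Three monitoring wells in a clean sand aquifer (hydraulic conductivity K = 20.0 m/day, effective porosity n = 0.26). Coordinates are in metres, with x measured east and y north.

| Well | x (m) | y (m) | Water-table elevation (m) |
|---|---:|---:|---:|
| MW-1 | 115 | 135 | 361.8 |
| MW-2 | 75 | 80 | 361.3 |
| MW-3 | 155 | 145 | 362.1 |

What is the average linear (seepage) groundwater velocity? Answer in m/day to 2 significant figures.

0.60 m/day

Taking MW-1 as reference: MW-2−MW-1 = (-40, -55, -0.5); MW-3−MW-1 = (40, 10, +0.3).
Determinant of the coordinate differences = (-40)·10 − 40·(-55) = 1800.
∂h/∂x = [(-0.5)·10 − (+0.3)·(-55)] / 1800 = +0.006389
∂h/∂y = [(-40)·(+0.3) − 40·(-0.5)] / 1800 = +0.004444
|∇h| = √(0.006389² + 0.004444²) = 0.007783
Seepage velocity v = K·i/n = 20.0 × 0.007783 / 0.26 = 0.5987 m/day.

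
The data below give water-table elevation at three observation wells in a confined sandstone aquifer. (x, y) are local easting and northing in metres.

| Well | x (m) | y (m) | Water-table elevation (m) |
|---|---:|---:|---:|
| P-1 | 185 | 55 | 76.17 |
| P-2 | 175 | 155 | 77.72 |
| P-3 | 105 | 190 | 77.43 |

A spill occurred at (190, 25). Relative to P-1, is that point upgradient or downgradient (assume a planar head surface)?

downgradient

With h = a·x + b·y + c and P-1 as origin, the differences give:
  (-10)·a + 100·b = +1.55
  (-80)·a + 135·b = +1.26
Eliminate b (×135 and ×100, subtract): 6650·a = 83.250 → a = ∂h/∂x = +0.01252
Back-substitute: b = ∂h/∂y = +0.01675.
Head at (190, 25) = 76.17 + (+0.01252)·(5) + (+0.01675)·(-30) = 75.73 m.
That is lower than the 76.17 m at P-1, so the point is downgradient.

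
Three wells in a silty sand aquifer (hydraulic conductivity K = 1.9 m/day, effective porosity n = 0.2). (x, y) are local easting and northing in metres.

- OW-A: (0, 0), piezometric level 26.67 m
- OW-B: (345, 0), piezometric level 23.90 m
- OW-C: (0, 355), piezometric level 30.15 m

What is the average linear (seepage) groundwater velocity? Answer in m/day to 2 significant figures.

0.12 m/day

∂h/∂x = (23.90 − 26.67) / (345 − 0) = -0.008029
∂h/∂y = (30.15 − 26.67) / (355 − 0) = +0.009803
|∇h| = √(-0.008029² + 0.009803²) = 0.01267
Seepage velocity v = K·i/n = 1.9 × 0.01267 / 0.2 = 0.1204 m/day.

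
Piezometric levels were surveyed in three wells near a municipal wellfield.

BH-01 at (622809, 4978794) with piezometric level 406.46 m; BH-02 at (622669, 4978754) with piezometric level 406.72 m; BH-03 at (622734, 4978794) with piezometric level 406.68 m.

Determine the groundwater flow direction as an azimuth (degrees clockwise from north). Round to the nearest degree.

Three-point gradient (reference BH-01): Δ to BH-02 = (-140, -40, +0.26), Δ to BH-03 = (-75, 0, +0.22).
∂h/∂x = -0.002933, ∂h/∂y = +0.003767 (det = -3000).
Flow direction (−∇h) has components (+0.002933 E, -0.003767 N).
Azimuth = atan2(E, N) = atan2(+0.002933, -0.003767) = 142.1° ≈ 142°.

142°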